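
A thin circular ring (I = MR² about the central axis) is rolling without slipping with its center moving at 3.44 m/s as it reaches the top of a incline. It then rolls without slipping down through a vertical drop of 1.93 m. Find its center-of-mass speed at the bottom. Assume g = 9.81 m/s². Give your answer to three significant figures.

v ≈ 5.55 m/s

Here I = MR², so the shape factor k = I/(MR²) = 1.
Pure rolling means v = ωR; then KE = ½Mv² + ½I(v/R)² = ½(1+k)Mv² = Mv².
Energy conservation: Mv₀² + Mgh = Mv², so v² = v₀² + 2gh/(1+k).
v = √(3.44² + 2×9.81×1.93/2) = √30.77 ≈ 5.55 m/s.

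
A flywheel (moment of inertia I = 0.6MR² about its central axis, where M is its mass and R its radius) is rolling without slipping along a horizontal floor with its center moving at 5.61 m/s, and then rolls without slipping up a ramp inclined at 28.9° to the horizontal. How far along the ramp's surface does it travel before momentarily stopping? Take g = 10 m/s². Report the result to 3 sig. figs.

d ≈ 5.21 m

For this body I = 0.6MR², i.e. k = I/(MR²) = 0.6.
Pure rolling means v = ωR; then KE = ½Mv² + ½I(v/R)² = ½(1+k)Mv² = (4/5)Mv².
Setting this equal to Mgh gives the vertical rise h = (1+k)v₀²/(2g) = 1.6×5.61²/(2×10) = 2.518 m.
Along the incline, d = h/sinθ = 2.518/sin28.9° ≈ 5.21 m.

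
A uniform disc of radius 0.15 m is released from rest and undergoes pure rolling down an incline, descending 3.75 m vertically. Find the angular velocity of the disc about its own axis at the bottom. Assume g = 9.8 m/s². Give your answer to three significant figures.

ω ≈ 46.7 rad/s

With I = (1/2)MR², the ratio k = I/(MR²) is 0.5.
The rolling condition ω = v/R makes the rotational term ½I(v/R)² = ½kMv², so KE_total = ½(1+k)Mv² = (3/4)Mv².
Energy conservation Mgh = ½(1+k)Mv² gives v = √(2gh/(1+k)) = √(2 × 9.8 × 3.75 / 1.5) = 7 m/s.
The angular speed follows from ω = v/R = 7/0.15 ≈ 46.7 rad/s.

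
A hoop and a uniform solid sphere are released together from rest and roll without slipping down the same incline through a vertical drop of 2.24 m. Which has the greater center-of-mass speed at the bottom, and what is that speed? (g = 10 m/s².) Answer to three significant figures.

For rolling without slipping, Mgh = ½(1+k)Mv² where k = I/(MR²), so v = √(2gh/(1+k)).
Hoop: k = 1, giving v = √(2×10×2.24/2) = 4.733 m/s.
Uniform solid sphere: k = 0.4, giving v = √(2×10×2.24/1.4) = 5.657 m/s.
The smaller k wins: the uniform solid sphere, at ≈ 5.66 m/s.

the uniform solid sphere, at v ≈ 5.66 m/s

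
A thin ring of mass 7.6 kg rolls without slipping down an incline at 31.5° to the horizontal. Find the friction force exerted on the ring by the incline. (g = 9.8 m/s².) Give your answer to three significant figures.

With I = MR², the ratio k = I/(MR²) is 1.
Along the incline Mg sinθ − f = Ma, and torque about the center fR = Iα = kMR²(a/R) gives f = kMa.
Combining, a = g sinθ/(1+k) and f = kMa = kMg sinθ/(1+k).
f = 1 × 7.6 × 9.8 × sin31.5° / 2 ≈ 19.5 N.

f ≈ 19.5 N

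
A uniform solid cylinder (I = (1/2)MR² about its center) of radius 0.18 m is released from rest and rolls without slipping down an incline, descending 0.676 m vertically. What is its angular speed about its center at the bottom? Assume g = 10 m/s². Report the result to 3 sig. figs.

For this body I = (1/2)MR², i.e. k = I/(MR²) = 0.5.
The rolling condition ω = v/R makes the rotational term ½I(v/R)² = ½kMv², so KE_total = ½(1+k)Mv² = (3/4)Mv².
Energy conservation Mgh = ½(1+k)Mv² gives v = √(2gh/(1+k)) = √(2 × 10 × 0.676 / 1.5) = 3.002 m/s.
The angular speed follows from ω = v/R = 3.002/0.18 ≈ 16.7 rad/s.

ω ≈ 16.7 rad/s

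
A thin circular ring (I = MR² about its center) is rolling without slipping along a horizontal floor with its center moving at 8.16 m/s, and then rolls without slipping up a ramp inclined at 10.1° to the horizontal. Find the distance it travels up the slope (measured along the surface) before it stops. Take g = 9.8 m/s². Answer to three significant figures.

d ≈ 38.7 m

For this body I = MR², i.e. k = I/(MR²) = 1.
Since it rolls without slipping, ω = v/R and KE = ½Mv² + ½Iω² = ½(1+k)Mv² = Mv².
Setting this equal to Mgh gives the vertical rise h = (1+k)v₀²/(2g) = 2×8.16²/(2×9.8) = 6.794 m.
Along the incline, d = h/sinθ = 6.794/sin10.1° ≈ 38.7 m.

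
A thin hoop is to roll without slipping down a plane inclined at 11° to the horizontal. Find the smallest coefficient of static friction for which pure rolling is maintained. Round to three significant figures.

μ_min ≈ 0.0972

The moment of inertia is MR², giving k ≡ I/(MR²) = 1.
Newton's second law down the slope: Mg sinθ − f = Ma. The torque equation fR = Iα (with α = a/R) gives f = kMa.
These give a = g sinθ/(1+k) and the required friction f = kMg sinθ/(1+k).
The normal force is N = Mg cosθ, so μ_min = f/N = k tanθ/(1+k).
μ_min = 1 × tan11° / 2 ≈ 0.0972.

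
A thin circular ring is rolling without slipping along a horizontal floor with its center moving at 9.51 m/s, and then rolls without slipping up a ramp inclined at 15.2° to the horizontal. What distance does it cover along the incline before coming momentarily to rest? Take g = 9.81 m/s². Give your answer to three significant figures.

d ≈ 35.2 m

The moment of inertia is MR², giving k ≡ I/(MR²) = 1.
Pure rolling means v = ωR; then KE = ½Mv² + ½I(v/R)² = ½(1+k)Mv² = Mv².
Setting this equal to Mgh gives the vertical rise h = (1+k)v₀²/(2g) = 2×9.51²/(2×9.81) = 9.219 m.
Along the incline, d = h/sinθ = 9.219/sin15.2° ≈ 35.2 m.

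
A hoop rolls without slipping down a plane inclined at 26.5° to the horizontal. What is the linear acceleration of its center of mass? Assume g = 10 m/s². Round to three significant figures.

The moment of inertia is MR², giving k ≡ I/(MR²) = 1.
Along the incline Mg sinθ − f = Ma, and torque about the center fR = Iα = kMR²(a/R) gives f = kMa.
Eliminating f: Mg sinθ = (1+k)Ma, so a = g sinθ/(1+k) = 10 × sin26.5° / 2 ≈ 2.23 m/s².

a ≈ 2.23 m/s²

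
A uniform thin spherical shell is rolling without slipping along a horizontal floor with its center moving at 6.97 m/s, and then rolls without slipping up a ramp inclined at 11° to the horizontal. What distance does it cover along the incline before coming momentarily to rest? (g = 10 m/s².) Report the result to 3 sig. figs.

For this body I = (2/3)MR², i.e. k = I/(MR²) = 2/3.
Pure rolling means v = ωR; then KE = ½Mv² + ½I(v/R)² = ½(1+k)Mv² = (5/6)Mv².
Setting this equal to Mgh gives the vertical rise h = (1+k)v₀²/(2g) = 1.667×6.97²/(2×10) = 4.048 m.
The distance along the slope is d = h/sinθ = 4.048/sin11° ≈ 21.2 m.

d ≈ 21.2 m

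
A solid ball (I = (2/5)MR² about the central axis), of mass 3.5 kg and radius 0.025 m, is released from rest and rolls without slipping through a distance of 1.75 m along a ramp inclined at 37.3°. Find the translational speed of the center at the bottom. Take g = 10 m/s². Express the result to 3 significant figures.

v ≈ 3.89 m/s

For this body I = (2/5)MR², i.e. k = I/(MR²) = 0.4.
Since it rolls without slipping, ω = v/R and KE = ½Mv² + ½Iω² = ½(1+k)Mv² = (7/10)Mv².
The vertical drop is h = L sinθ = 1.75 × sin37.3° = 1.06 m.
Setting Mgh = (7/10)Mv² gives v = √(2gh/(1+k)) = √(2·10·1.06/1.4) ≈ 3.89 m/s.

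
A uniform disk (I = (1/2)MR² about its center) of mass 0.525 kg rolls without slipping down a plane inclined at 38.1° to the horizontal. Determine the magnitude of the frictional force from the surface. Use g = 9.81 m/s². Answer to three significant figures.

The moment of inertia is (1/2)MR², giving k ≡ I/(MR²) = 0.5.
Along the incline Mg sinθ − f = Ma, and torque about the center fR = Iα = kMR²(a/R) gives f = kMa.
Combining, a = g sinθ/(1+k) and f = kMa = kMg sinθ/(1+k).
f = 0.5 × 0.525 × 9.81 × sin38.1° / 1.5 ≈ 1.06 N.

f ≈ 1.06 N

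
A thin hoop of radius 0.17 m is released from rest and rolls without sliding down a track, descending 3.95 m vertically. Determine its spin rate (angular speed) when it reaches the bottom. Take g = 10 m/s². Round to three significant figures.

Here I = MR², so the shape factor k = I/(MR²) = 1.
Pure rolling means v = ωR; then KE = ½Mv² + ½I(v/R)² = ½(1+k)Mv² = Mv².
Energy conservation Mgh = ½(1+k)Mv² gives v = √(2gh/(1+k)) = √(2 × 10 × 3.95 / 2) = 6.285 m/s.
The angular speed follows from ω = v/R = 6.285/0.17 ≈ 37.0 rad/s.

ω ≈ 37.0 rad/s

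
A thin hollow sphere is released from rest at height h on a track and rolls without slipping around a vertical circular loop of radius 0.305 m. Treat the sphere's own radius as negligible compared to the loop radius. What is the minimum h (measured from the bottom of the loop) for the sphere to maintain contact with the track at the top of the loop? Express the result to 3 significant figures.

With I = (2/3)MR², the ratio k = I/(MR²) is 2/3.
At the top, contact is just lost when gravity alone supplies the centripetal force: Mg = Mv_top²/r, i.e. v_top² = gr.
With ω = v/R, the kinetic energy at speed v is ½(1+k)Mv² = (5/6)Mv².
Energy conservation from release (height h) to the top (height 2r): Mgh = Mg(2r) + (5/6)M·gr.
Thus h_min = 2r + (1+k)r/2 = r(2 + 1.667/2) = 0.305 × 2.833 ≈ 0.864 m.

h_min ≈ 0.864 m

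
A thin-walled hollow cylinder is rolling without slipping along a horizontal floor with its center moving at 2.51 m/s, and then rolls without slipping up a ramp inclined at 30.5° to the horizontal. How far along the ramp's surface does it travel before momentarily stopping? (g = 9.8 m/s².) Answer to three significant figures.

For this body I = MR², i.e. k = I/(MR²) = 1.
Since it rolls without slipping, ω = v/R and KE = ½Mv² + ½Iω² = ½(1+k)Mv² = Mv².
Setting this equal to Mgh gives the vertical rise h = (1+k)v₀²/(2g) = 2×2.51²/(2×9.8) = 0.6429 m.
The distance along the slope is d = h/sinθ = 0.6429/sin30.5° ≈ 1.27 m.

d ≈ 1.27 m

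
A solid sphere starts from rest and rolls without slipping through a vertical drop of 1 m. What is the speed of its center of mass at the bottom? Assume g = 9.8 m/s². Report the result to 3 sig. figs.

v ≈ 3.74 m/s

The moment of inertia is (2/5)MR², giving k ≡ I/(MR²) = 0.4.
Rolling without slipping gives ω = v/R, so the total kinetic energy is ½Mv² + ½Iω² = ½(1+k)Mv² = (7/10)Mv².
Energy conservation: Mgh = (7/10)Mv², so v = √(2gh/(1+k)) = √(2 × 9.8 × 1 / 1.4) ≈ 3.74 m/s.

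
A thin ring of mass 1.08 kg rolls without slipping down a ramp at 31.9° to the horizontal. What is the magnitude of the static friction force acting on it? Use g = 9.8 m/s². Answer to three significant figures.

For this body I = MR², i.e. k = I/(MR²) = 1.
Translational: Mg sinθ − f = Ma. Rotational about the CM: fR = Iα = kMRa, so f = kMa.
Combining, a = g sinθ/(1+k) and f = kMa = kMg sinθ/(1+k).
f = 1 × 1.08 × 9.8 × sin31.9° / 2 ≈ 2.80 N.

f ≈ 2.80 N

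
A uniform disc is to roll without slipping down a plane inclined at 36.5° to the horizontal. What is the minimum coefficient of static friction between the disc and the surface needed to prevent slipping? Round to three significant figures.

μ_min ≈ 0.247

Here I = (1/2)MR², so the shape factor k = I/(MR²) = 0.5.
Along the incline Mg sinθ − f = Ma, and torque about the center fR = Iα = kMR²(a/R) gives f = kMa.
These give a = g sinθ/(1+k) and the required friction f = kMg sinθ/(1+k).
With N = Mg cosθ, the no-slip condition f ≤ μN gives μ_min = f/N = k tanθ/(1+k).
μ_min = 0.5 × tan36.5° / 1.5 ≈ 0.247.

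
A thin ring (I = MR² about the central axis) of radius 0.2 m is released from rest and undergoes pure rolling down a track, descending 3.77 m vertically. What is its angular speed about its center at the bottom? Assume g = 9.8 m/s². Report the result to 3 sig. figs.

Here I = MR², so the shape factor k = I/(MR²) = 1.
Pure rolling means v = ωR; then KE = ½Mv² + ½I(v/R)² = ½(1+k)Mv² = Mv².
Energy conservation Mgh = ½(1+k)Mv² gives v = √(2gh/(1+k)) = √(2 × 9.8 × 3.77 / 2) = 6.078 m/s.
Then ω = v/R = 6.078 / 0.2 ≈ 30.4 rad/s.

ω ≈ 30.4 rad/s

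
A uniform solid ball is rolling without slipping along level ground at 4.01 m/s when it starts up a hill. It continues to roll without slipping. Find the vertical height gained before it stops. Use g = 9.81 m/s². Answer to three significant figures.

With I = (2/5)MR², the ratio k = I/(MR²) is 0.4.
Rolling without slipping gives ω = v/R, so the total kinetic energy is ½Mv² + ½Iω² = ½(1+k)Mv² = (7/10)Mv².
All of this converts to potential energy at the highest point: (7/10)Mv₀² = Mgh.
Thus h = (1+k)v₀²/(2g) = 1.4 × 4.01² / (2 × 9.81) ≈ 1.15 m.

h ≈ 1.15 m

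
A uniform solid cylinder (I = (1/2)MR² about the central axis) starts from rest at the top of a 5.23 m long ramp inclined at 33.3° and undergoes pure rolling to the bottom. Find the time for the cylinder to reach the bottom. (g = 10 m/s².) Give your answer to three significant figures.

For this body I = (1/2)MR², i.e. k = I/(MR²) = 0.5.
Translational: Mg sinθ − f = Ma. Rotational about the CM: fR = Iα = kMRa, so f = kMa.
Hence a = g sinθ/(1+k) = 10×sin33.3°/1.5 = 3.66 m/s².
With constant a from rest, t = √(2L/a) = √(2·5.23/3.66) ≈ 1.69 s.

t ≈ 1.69 s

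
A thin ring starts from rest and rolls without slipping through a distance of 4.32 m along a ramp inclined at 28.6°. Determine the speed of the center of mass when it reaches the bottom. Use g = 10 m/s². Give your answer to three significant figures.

Here I = MR², so the shape factor k = I/(MR²) = 1.
The rolling condition ω = v/R makes the rotational term ½I(v/R)² = ½kMv², so KE_total = ½(1+k)Mv² = Mv².
The vertical drop is h = L sinθ = 4.32 × sin28.6° = 2.068 m.
Setting Mgh = Mv² gives v = √(2gh/(1+k)) = √(2·10·2.068/2) ≈ 4.55 m/s.

v ≈ 4.55 m/s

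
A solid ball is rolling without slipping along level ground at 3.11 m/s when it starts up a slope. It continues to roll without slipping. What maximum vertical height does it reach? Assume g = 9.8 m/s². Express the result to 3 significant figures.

The moment of inertia is (2/5)MR², giving k ≡ I/(MR²) = 0.4.
Pure rolling means v = ωR; then KE = ½Mv² + ½I(v/R)² = ½(1+k)Mv² = (7/10)Mv².
All of this converts to potential energy at the highest point: (7/10)Mv₀² = Mgh.
Thus h = (1+k)v₀²/(2g) = 1.4 × 3.11² / (2 × 9.8) ≈ 0.691 m.

h ≈ 0.691 m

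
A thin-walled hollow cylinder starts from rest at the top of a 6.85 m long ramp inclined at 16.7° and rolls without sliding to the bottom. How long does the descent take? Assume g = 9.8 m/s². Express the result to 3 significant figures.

For this body I = MR², i.e. k = I/(MR²) = 1.
Newton's second law down the slope: Mg sinθ − f = Ma. The torque equation fR = Iα (with α = a/R) gives f = kMa.
Hence a = g sinθ/(1+k) = 9.8×sin16.7°/2 = 1.408 m/s².
Starting from rest, L = ½at², so t = √(2L/a) = √(2×6.85/1.408) ≈ 3.12 s.

t ≈ 3.12 s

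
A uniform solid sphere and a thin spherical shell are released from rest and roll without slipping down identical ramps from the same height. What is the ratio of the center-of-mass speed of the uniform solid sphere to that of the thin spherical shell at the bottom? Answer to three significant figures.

Each satisfies Mgh = ½(1+k)Mv² with k = I/(MR²), so v ∝ 1/√(1+k).
For the uniform solid sphere k = 0.4; for the thin spherical shell k = 2/3.
v₁/v₂ = √((1+k₂)/(1+k₁)) = √(1.667/1.4) ≈ 1.09.

v_ratio ≈ 1.09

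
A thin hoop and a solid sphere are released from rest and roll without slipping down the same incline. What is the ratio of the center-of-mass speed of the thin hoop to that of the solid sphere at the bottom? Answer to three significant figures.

Each satisfies Mgh = ½(1+k)Mv² with k = I/(MR²), so v ∝ 1/√(1+k).
For the thin hoop k = 1; for the solid sphere k = 0.4.
v₁/v₂ = √((1+k₂)/(1+k₁)) = √(1.4/2) ≈ 0.837.

v_ratio ≈ 0.837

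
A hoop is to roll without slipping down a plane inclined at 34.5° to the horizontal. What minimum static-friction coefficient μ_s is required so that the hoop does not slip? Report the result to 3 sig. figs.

μ_min ≈ 0.344

Here I = MR², so the shape factor k = I/(MR²) = 1.
Newton's second law down the slope: Mg sinθ − f = Ma. The torque equation fR = Iα (with α = a/R) gives f = kMa.
These give a = g sinθ/(1+k) and the required friction f = kMg sinθ/(1+k).
With N = Mg cosθ, the no-slip condition f ≤ μN gives μ_min = f/N = k tanθ/(1+k).
μ_min = 1 × tan34.5° / 2 ≈ 0.344.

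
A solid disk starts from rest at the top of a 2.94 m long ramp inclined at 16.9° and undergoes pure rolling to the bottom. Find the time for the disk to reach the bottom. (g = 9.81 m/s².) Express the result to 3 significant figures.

t ≈ 1.76 s

With I = (1/2)MR², the ratio k = I/(MR²) is 0.5.
Along the incline Mg sinθ − f = Ma, and torque about the center fR = Iα = kMR²(a/R) gives f = kMa.
Hence a = g sinθ/(1+k) = 9.81×sin16.9°/1.5 = 1.901 m/s².
With constant a from rest, t = √(2L/a) = √(2·2.94/1.901) ≈ 1.76 s.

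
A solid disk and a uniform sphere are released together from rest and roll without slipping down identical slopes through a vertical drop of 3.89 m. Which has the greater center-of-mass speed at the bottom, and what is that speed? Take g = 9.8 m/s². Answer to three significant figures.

For rolling without slipping, Mgh = ½(1+k)Mv² where k = I/(MR²), so v = √(2gh/(1+k)).
Solid disk: k = 0.5, giving v = √(2×9.8×3.89/1.5) = 7.129 m/s.
Uniform sphere: k = 0.4, giving v = √(2×9.8×3.89/1.4) = 7.38 m/s.
The smaller k wins: the uniform sphere, at ≈ 7.38 m/s.

the uniform sphere, at v ≈ 7.38 m/s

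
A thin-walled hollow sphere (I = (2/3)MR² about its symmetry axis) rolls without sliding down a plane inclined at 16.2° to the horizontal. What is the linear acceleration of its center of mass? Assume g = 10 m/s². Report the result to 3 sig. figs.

a ≈ 1.67 m/s²

Here I = (2/3)MR², so the shape factor k = I/(MR²) = 2/3.
Newton's second law down the slope: Mg sinθ − f = Ma. The torque equation fR = Iα (with α = a/R) gives f = kMa.
Eliminating f: Mg sinθ = (1+k)Ma, so a = g sinθ/(1+k) = 10 × sin16.2° / 1.667 ≈ 1.67 m/s².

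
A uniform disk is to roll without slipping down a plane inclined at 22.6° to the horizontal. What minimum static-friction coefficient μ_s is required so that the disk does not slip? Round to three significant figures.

μ_min ≈ 0.139

For this body I = (1/2)MR², i.e. k = I/(MR²) = 0.5.
Translational: Mg sinθ − f = Ma. Rotational about the CM: fR = Iα = kMRa, so f = kMa.
These give a = g sinθ/(1+k) and the required friction f = kMg sinθ/(1+k).
The normal force is N = Mg cosθ, so μ_min = f/N = k tanθ/(1+k).
μ_min = 0.5 × tan22.6° / 1.5 ≈ 0.139.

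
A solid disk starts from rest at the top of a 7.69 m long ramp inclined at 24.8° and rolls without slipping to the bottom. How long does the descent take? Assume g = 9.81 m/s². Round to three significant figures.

t ≈ 2.37 s

With I = (1/2)MR², the ratio k = I/(MR²) is 0.5.
Along the incline Mg sinθ − f = Ma, and torque about the center fR = Iα = kMR²(a/R) gives f = kMa.
Hence a = g sinθ/(1+k) = 9.81×sin24.8°/1.5 = 2.743 m/s².
With constant a from rest, t = √(2L/a) = √(2·7.69/2.743) ≈ 2.37 s.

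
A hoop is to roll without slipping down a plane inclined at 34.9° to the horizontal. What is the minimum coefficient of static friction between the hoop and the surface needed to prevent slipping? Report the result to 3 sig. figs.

μ_min ≈ 0.349

Here I = MR², so the shape factor k = I/(MR²) = 1.
Newton's second law down the slope: Mg sinθ − f = Ma. The torque equation fR = Iα (with α = a/R) gives f = kMa.
These give a = g sinθ/(1+k) and the required friction f = kMg sinθ/(1+k).
The normal force is N = Mg cosθ, so μ_min = f/N = k tanθ/(1+k).
μ_min = 1 × tan34.9° / 2 ≈ 0.349.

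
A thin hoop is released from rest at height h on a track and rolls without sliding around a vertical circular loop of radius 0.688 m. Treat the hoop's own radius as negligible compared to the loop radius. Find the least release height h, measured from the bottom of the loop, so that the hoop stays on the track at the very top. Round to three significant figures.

Here I = MR², so the shape factor k = I/(MR²) = 1.
At the top, contact is just lost when gravity alone supplies the centripetal force: Mg = Mv_top²/r, i.e. v_top² = gr.
With ω = v/R, the kinetic energy at speed v is ½(1+k)Mv² = Mv².
Energy conservation from release (height h) to the top (height 2r): Mgh = Mg(2r) + M·gr.
Thus h_min = 2r + (1+k)r/2 = r(2 + 2/2) = 0.688 × 3 ≈ 2.06 m.

h_min ≈ 2.06 m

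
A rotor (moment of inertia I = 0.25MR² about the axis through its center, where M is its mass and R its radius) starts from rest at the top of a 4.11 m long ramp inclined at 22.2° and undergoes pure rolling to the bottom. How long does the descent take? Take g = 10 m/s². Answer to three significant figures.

For this body I = 0.25MR², i.e. k = I/(MR²) = 0.25.
Translational: Mg sinθ − f = Ma. Rotational about the CM: fR = Iα = kMRa, so f = kMa.
Hence a = g sinθ/(1+k) = 10×sin22.2°/1.25 = 3.023 m/s².
With constant a from rest, t = √(2L/a) = √(2·4.11/3.023) ≈ 1.65 s.

t ≈ 1.65 s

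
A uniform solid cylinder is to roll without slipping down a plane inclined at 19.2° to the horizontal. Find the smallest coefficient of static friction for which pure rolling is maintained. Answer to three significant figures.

μ_min ≈ 0.116

Here I = (1/2)MR², so the shape factor k = I/(MR²) = 0.5.
Along the incline Mg sinθ − f = Ma, and torque about the center fR = Iα = kMR²(a/R) gives f = kMa.
These give a = g sinθ/(1+k) and the required friction f = kMg sinθ/(1+k).
The normal force is N = Mg cosθ, so μ_min = f/N = k tanθ/(1+k).
μ_min = 0.5 × tan19.2° / 1.5 ≈ 0.116.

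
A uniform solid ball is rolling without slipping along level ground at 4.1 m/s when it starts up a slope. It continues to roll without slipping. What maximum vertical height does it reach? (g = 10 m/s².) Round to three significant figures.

For this body I = (2/5)MR², i.e. k = I/(MR²) = 0.4.
Rolling without slipping gives ω = v/R, so the total kinetic energy is ½Mv² + ½Iω² = ½(1+k)Mv² = (7/10)Mv².
At the top the kinetic energy is zero, so (7/10)Mv₀² = Mgh.
Thus h = (1+k)v₀²/(2g) = 1.4 × 4.1² / (2 × 10) ≈ 1.18 m.

h ≈ 1.18 m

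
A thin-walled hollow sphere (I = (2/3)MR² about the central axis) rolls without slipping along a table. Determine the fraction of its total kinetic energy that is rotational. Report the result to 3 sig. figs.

fraction ≈ 0.400

With I = (2/3)MR², the ratio k = I/(MR²) is 2/3.
Since ω = v/R, the translational part is ½Mv² and the rotational part is ½I(v/R)² = ½kMv²; the total is ½(1+k)Mv².
The rotational fraction is therefore k/(1+k) = (2/3)/1.667 ≈ 0.400.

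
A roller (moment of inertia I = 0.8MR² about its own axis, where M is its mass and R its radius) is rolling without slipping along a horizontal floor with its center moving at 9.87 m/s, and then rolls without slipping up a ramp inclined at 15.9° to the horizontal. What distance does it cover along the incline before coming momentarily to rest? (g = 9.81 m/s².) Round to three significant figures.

d ≈ 32.6 m

The moment of inertia is 0.8MR², giving k ≡ I/(MR²) = 0.8.
The rolling condition ω = v/R makes the rotational term ½I(v/R)² = ½kMv², so KE_total = ½(1+k)Mv² = (9/10)Mv².
Setting this equal to Mgh gives the vertical rise h = (1+k)v₀²/(2g) = 1.8×9.87²/(2×9.81) = 8.937 m.
The distance along the slope is d = h/sinθ = 8.937/sin15.9° ≈ 32.6 m.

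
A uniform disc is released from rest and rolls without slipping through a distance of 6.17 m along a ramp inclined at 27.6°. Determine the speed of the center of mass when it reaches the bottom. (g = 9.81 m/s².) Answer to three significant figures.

v ≈ 6.11 m/s

The moment of inertia is (1/2)MR², giving k ≡ I/(MR²) = 0.5.
The rolling condition ω = v/R makes the rotational term ½I(v/R)² = ½kMv², so KE_total = ½(1+k)Mv² = (3/4)Mv².
The vertical drop is h = L sinθ = 6.17 × sin27.6° = 2.859 m.
Setting Mgh = (3/4)Mv² gives v = √(2gh/(1+k)) = √(2·9.81·2.859/1.5) ≈ 6.11 m/s.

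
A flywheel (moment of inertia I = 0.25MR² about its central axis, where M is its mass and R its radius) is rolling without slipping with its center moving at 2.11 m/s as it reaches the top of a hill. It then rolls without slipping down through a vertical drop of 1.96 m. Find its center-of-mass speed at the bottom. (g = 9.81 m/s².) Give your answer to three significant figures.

With I = 0.25MR², the ratio k = I/(MR²) is 0.25.
Pure rolling means v = ωR; then KE = ½Mv² + ½I(v/R)² = ½(1+k)Mv² = (5/8)Mv².
Energy conservation: (5/8)Mv₀² + Mgh = (5/8)Mv², so v² = v₀² + 2gh/(1+k).
v = √(2.11² + 2×9.81×1.96/1.25) = √35.22 ≈ 5.93 m/s.

v ≈ 5.93 m/s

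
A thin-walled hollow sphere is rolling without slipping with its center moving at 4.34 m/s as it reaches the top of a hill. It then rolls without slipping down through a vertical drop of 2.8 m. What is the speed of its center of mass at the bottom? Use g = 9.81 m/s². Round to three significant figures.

v ≈ 7.20 m/s

For this body I = (2/3)MR², i.e. k = I/(MR²) = 2/3.
Since it rolls without slipping, ω = v/R and KE = ½Mv² + ½Iω² = ½(1+k)Mv² = (5/6)Mv².
Conserving energy between top and bottom: (5/6)Mv² = (5/6)Mv₀² + Mgh, hence v² = v₀² + 2gh/(1+k).
v = √(4.34² + 2×9.81×2.8/1.667) = √51.8 ≈ 7.20 m/s.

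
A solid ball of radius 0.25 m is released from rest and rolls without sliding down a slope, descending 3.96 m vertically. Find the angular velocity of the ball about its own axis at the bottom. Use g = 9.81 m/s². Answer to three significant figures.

The moment of inertia is (2/5)MR², giving k ≡ I/(MR²) = 0.4.
Pure rolling means v = ωR; then KE = ½Mv² + ½I(v/R)² = ½(1+k)Mv² = (7/10)Mv².
Energy conservation Mgh = ½(1+k)Mv² gives v = √(2gh/(1+k)) = √(2 × 9.81 × 3.96 / 1.4) = 7.45 m/s.
Then ω = v/R = 7.45 / 0.25 ≈ 29.8 rad/s.

ω ≈ 29.8 rad/s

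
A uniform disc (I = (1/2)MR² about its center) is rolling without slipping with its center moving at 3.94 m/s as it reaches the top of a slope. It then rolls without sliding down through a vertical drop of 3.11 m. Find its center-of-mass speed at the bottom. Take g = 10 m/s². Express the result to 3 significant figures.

v ≈ 7.55 m/s

For this body I = (1/2)MR², i.e. k = I/(MR²) = 0.5.
Since it rolls without slipping, ω = v/R and KE = ½Mv² + ½Iω² = ½(1+k)Mv² = (3/4)Mv².
Conserving energy between top and bottom: (3/4)Mv² = (3/4)Mv₀² + Mgh, hence v² = v₀² + 2gh/(1+k).
v = √(3.94² + 2×10×3.11/1.5) = √56.99 ≈ 7.55 m/s.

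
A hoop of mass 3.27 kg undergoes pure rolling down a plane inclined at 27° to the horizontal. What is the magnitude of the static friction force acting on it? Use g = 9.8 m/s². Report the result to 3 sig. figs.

With I = MR², the ratio k = I/(MR²) is 1.
Translational: Mg sinθ − f = Ma. Rotational about the CM: fR = Iα = kMRa, so f = kMa.
Combining, a = g sinθ/(1+k) and f = kMa = kMg sinθ/(1+k).
f = 1 × 3.27 × 9.8 × sin27° / 2 ≈ 7.27 N.

f ≈ 7.27 N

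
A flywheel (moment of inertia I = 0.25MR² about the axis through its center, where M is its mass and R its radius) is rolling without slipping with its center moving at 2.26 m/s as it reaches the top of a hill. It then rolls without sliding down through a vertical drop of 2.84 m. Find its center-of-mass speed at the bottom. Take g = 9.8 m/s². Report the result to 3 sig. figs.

For this body I = 0.25MR², i.e. k = I/(MR²) = 0.25.
Since it rolls without slipping, ω = v/R and KE = ½Mv² + ½Iω² = ½(1+k)Mv² = (5/8)Mv².
Energy conservation: (5/8)Mv₀² + Mgh = (5/8)Mv², so v² = v₀² + 2gh/(1+k).
v = √(2.26² + 2×9.8×2.84/1.25) = √49.64 ≈ 7.05 m/s.

v ≈ 7.05 m/s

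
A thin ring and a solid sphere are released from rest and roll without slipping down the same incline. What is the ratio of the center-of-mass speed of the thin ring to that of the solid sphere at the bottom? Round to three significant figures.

Each satisfies Mgh = ½(1+k)Mv² with k = I/(MR²), so v ∝ 1/√(1+k).
For the thin ring k = 1; for the solid sphere k = 0.4.
v₁/v₂ = √((1+k₂)/(1+k₁)) = √(1.4/2) ≈ 0.837.

v_ratio ≈ 0.837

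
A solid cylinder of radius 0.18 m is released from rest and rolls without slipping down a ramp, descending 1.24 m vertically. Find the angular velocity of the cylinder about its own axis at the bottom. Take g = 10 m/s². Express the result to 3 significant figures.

ω ≈ 22.6 rad/s

With I = (1/2)MR², the ratio k = I/(MR²) is 0.5.
Since it rolls without slipping, ω = v/R and KE = ½Mv² + ½Iω² = ½(1+k)Mv² = (3/4)Mv².
Energy conservation Mgh = ½(1+k)Mv² gives v = √(2gh/(1+k)) = √(2 × 10 × 1.24 / 1.5) = 4.066 m/s.
The angular speed follows from ω = v/R = 4.066/0.18 ≈ 22.6 rad/s.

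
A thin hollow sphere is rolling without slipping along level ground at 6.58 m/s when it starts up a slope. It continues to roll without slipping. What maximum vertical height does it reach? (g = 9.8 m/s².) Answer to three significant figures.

h ≈ 3.68 m

With I = (2/3)MR², the ratio k = I/(MR²) is 2/3.
Since it rolls without slipping, ω = v/R and KE = ½Mv² + ½Iω² = ½(1+k)Mv² = (5/6)Mv².
At the top the kinetic energy is zero, so (5/6)Mv₀² = Mgh.
Thus h = (1+k)v₀²/(2g) = 1.667 × 6.58² / (2 × 9.8) ≈ 3.68 m.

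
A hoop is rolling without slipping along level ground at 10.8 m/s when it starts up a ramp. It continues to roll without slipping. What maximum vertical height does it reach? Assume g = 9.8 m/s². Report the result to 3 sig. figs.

h ≈ 11.9 m

Here I = MR², so the shape factor k = I/(MR²) = 1.
The rolling condition ω = v/R makes the rotational term ½I(v/R)² = ½kMv², so KE_total = ½(1+k)Mv² = Mv².
All of this converts to potential energy at the highest point: Mv₀² = Mgh.
Thus h = (1+k)v₀²/(2g) = 2 × 10.8² / (2 × 9.8) ≈ 11.9 m.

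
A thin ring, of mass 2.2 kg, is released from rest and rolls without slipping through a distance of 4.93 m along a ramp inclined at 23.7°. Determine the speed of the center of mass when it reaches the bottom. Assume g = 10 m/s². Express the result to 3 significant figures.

Here I = MR², so the shape factor k = I/(MR²) = 1.
The rolling condition ω = v/R makes the rotational term ½I(v/R)² = ½kMv², so KE_total = ½(1+k)Mv² = Mv².
The vertical drop is h = L sinθ = 4.93 × sin23.7° = 1.982 m.
Setting Mgh = Mv² gives v = √(2gh/(1+k)) = √(2·10·1.982/2) ≈ 4.45 m/s.

v ≈ 4.45 m/s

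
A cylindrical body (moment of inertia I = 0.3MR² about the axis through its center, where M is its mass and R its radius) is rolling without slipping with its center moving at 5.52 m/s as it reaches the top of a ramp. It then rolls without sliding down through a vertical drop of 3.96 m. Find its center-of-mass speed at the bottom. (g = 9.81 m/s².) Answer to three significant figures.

v ≈ 9.50 m/s

With I = 0.3MR², the ratio k = I/(MR²) is 0.3.
The rolling condition ω = v/R makes the rotational term ½I(v/R)² = ½kMv², so KE_total = ½(1+k)Mv² = (13/20)Mv².
Energy conservation: (13/20)Mv₀² + Mgh = (13/20)Mv², so v² = v₀² + 2gh/(1+k).
v = √(5.52² + 2×9.81×3.96/1.3) = √90.24 ≈ 9.50 m/s.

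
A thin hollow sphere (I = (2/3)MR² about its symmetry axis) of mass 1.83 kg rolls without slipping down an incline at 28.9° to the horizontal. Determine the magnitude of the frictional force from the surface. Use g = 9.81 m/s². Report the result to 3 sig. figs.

The moment of inertia is (2/3)MR², giving k ≡ I/(MR²) = 2/3.
Translational: Mg sinθ − f = Ma. Rotational about the CM: fR = Iα = kMRa, so f = kMa.
Combining, a = g sinθ/(1+k) and f = kMa = kMg sinθ/(1+k).
f = (2/3) × 1.83 × 9.81 × sin28.9° / 1.667 ≈ 3.47 N.

f ≈ 3.47 N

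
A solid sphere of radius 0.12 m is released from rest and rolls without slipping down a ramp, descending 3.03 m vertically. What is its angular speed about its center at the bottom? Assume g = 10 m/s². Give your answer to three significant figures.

ω ≈ 54.8 rad/s

The moment of inertia is (2/5)MR², giving k ≡ I/(MR²) = 0.4.
Since it rolls without slipping, ω = v/R and KE = ½Mv² + ½Iω² = ½(1+k)Mv² = (7/10)Mv².
Energy conservation Mgh = ½(1+k)Mv² gives v = √(2gh/(1+k)) = √(2 × 10 × 3.03 / 1.4) = 6.579 m/s.
The angular speed follows from ω = v/R = 6.579/0.12 ≈ 54.8 rad/s.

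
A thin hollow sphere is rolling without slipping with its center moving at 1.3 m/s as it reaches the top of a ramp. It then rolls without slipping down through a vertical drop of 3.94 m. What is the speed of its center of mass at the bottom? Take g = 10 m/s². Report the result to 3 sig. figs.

v ≈ 7.00 m/s

Here I = (2/3)MR², so the shape factor k = I/(MR²) = 2/3.
Since it rolls without slipping, ω = v/R and KE = ½Mv² + ½Iω² = ½(1+k)Mv² = (5/6)Mv².
Conserving energy between top and bottom: (5/6)Mv² = (5/6)Mv₀² + Mgh, hence v² = v₀² + 2gh/(1+k).
v = √(1.3² + 2×10×3.94/1.667) = √48.97 ≈ 7.00 m/s.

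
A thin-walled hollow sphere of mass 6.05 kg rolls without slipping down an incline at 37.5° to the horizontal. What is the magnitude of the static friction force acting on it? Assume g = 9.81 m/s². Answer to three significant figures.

The moment of inertia is (2/3)MR², giving k ≡ I/(MR²) = 2/3.
Newton's second law down the slope: Mg sinθ − f = Ma. The torque equation fR = Iα (with α = a/R) gives f = kMa.
Combining, a = g sinθ/(1+k) and f = kMa = kMg sinθ/(1+k).
f = (2/3) × 6.05 × 9.81 × sin37.5° / 1.667 ≈ 14.5 N.

f ≈ 14.5 N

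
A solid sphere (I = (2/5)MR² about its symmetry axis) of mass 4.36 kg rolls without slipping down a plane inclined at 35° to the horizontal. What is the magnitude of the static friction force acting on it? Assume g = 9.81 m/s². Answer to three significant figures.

With I = (2/5)MR², the ratio k = I/(MR²) is 0.4.
Along the incline Mg sinθ − f = Ma, and torque about the center fR = Iα = kMR²(a/R) gives f = kMa.
Combining, a = g sinθ/(1+k) and f = kMa = kMg sinθ/(1+k).
f = 0.4 × 4.36 × 9.81 × sin35° / 1.4 ≈ 7.01 N.

f ≈ 7.01 N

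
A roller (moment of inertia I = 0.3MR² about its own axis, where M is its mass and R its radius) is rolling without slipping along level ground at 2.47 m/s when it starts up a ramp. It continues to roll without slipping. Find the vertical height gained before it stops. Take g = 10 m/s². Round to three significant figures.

h ≈ 0.397 m

Here I = 0.3MR², so the shape factor k = I/(MR²) = 0.3.
Rolling without slipping gives ω = v/R, so the total kinetic energy is ½Mv² + ½Iω² = ½(1+k)Mv² = (13/20)Mv².
At the top the kinetic energy is zero, so (13/20)Mv₀² = Mgh.
Thus h = (1+k)v₀²/(2g) = 1.3 × 2.47² / (2 × 10) ≈ 0.397 m.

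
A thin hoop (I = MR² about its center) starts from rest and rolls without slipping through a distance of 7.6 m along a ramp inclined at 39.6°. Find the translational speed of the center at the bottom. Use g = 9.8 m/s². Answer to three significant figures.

v ≈ 6.89 m/s

The moment of inertia is MR², giving k ≡ I/(MR²) = 1.
Pure rolling means v = ωR; then KE = ½Mv² + ½I(v/R)² = ½(1+k)Mv² = Mv².
The vertical drop is h = L sinθ = 7.6 × sin39.6° = 4.844 m.
Setting Mgh = Mv² gives v = √(2gh/(1+k)) = √(2·9.8·4.844/2) ≈ 6.89 m/s.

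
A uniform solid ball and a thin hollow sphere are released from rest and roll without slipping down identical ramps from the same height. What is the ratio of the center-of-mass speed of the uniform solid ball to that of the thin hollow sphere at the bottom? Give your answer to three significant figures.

Each satisfies Mgh = ½(1+k)Mv² with k = I/(MR²), so v ∝ 1/√(1+k).
For the uniform solid ball k = 0.4; for the thin hollow sphere k = 2/3.
v₁/v₂ = √((1+k₂)/(1+k₁)) = √(1.667/1.4) ≈ 1.09.

v_ratio ≈ 1.09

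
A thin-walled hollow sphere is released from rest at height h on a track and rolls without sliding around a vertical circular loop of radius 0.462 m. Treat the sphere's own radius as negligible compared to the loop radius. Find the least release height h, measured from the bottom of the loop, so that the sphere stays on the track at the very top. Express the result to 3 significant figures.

With I = (2/3)MR², the ratio k = I/(MR²) is 2/3.
At the top, contact is just lost when gravity alone supplies the centripetal force: Mg = Mv_top²/r, i.e. v_top² = gr.
With ω = v/R, the kinetic energy at speed v is ½(1+k)Mv² = (5/6)Mv².
Energy conservation from release (height h) to the top (height 2r): Mgh = Mg(2r) + (5/6)M·gr.
Thus h_min = 2r + (1+k)r/2 = r(2 + 1.667/2) = 0.462 × 2.833 ≈ 1.31 m.

h_min ≈ 1.31 m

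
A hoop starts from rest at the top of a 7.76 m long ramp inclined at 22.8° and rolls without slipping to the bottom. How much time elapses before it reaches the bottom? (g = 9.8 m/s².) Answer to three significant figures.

With I = MR², the ratio k = I/(MR²) is 1.
Translational: Mg sinθ − f = Ma. Rotational about the CM: fR = Iα = kMRa, so f = kMa.
Hence a = g sinθ/(1+k) = 9.8×sin22.8°/2 = 1.899 m/s².
With constant a from rest, t = √(2L/a) = √(2·7.76/1.899) ≈ 2.86 s.

t ≈ 2.86 s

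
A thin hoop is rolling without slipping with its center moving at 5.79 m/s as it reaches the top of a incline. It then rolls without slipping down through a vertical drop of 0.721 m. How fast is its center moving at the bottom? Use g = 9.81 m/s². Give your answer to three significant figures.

v ≈ 6.37 m/s

The moment of inertia is MR², giving k ≡ I/(MR²) = 1.
Pure rolling means v = ωR; then KE = ½Mv² + ½I(v/R)² = ½(1+k)Mv² = Mv².
Energy conservation: Mv₀² + Mgh = Mv², so v² = v₀² + 2gh/(1+k).
v = √(5.79² + 2×9.81×0.721/2) = √40.6 ≈ 6.37 m/s.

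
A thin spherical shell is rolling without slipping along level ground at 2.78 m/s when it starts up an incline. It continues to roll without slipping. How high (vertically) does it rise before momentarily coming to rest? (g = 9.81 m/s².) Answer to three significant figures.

Here I = (2/3)MR², so the shape factor k = I/(MR²) = 2/3.
Pure rolling means v = ωR; then KE = ½Mv² + ½I(v/R)² = ½(1+k)Mv² = (5/6)Mv².
All of this converts to potential energy at the highest point: (5/6)Mv₀² = Mgh.
Thus h = (1+k)v₀²/(2g) = 1.667 × 2.78² / (2 × 9.81) ≈ 0.657 m.

h ≈ 0.657 m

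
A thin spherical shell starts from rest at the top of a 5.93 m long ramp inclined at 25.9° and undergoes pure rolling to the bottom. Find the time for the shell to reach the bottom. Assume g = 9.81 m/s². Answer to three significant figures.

For this body I = (2/3)MR², i.e. k = I/(MR²) = 2/3.
Newton's second law down the slope: Mg sinθ − f = Ma. The torque equation fR = Iα (with α = a/R) gives f = kMa.
Hence a = g sinθ/(1+k) = 9.81×sin25.9°/1.667 = 2.571 m/s².
With constant a from rest, t = √(2L/a) = √(2·5.93/2.571) ≈ 2.15 s.

t ≈ 2.15 s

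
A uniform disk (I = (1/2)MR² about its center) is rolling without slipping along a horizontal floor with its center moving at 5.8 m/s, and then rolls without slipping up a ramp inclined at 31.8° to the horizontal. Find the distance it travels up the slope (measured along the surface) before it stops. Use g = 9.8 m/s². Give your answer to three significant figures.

d ≈ 4.89 m

The moment of inertia is (1/2)MR², giving k ≡ I/(MR²) = 0.5.
Pure rolling means v = ωR; then KE = ½Mv² + ½I(v/R)² = ½(1+k)Mv² = (3/4)Mv².
Setting this equal to Mgh gives the vertical rise h = (1+k)v₀²/(2g) = 1.5×5.8²/(2×9.8) = 2.574 m.
Along the incline, d = h/sinθ = 2.574/sin31.8° ≈ 4.89 m.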